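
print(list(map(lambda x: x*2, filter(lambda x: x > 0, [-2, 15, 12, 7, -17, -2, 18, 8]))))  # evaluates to [30, 24, 14, 36, 16]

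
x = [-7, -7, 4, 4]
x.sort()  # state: [-7, -7, 4, 4]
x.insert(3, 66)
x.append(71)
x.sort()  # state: [-7, -7, 4, 4, 66, 71]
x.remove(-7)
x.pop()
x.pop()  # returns 66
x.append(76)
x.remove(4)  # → [-7, 4, 76]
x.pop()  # 76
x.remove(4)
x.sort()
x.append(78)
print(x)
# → [-7, 78]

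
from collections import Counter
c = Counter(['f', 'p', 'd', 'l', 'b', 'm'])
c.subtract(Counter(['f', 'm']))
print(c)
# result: Counter({'p': 1, 'd': 1, 'l': 1, 'b': 1, 'f': 0, 'm': 0})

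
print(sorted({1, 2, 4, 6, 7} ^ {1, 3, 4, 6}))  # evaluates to [2, 3, 7]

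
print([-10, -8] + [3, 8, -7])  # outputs [-10, -8, 3, 8, -7]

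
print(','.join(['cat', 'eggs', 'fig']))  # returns cat,eggs,fig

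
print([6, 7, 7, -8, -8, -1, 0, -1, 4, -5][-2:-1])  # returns [4]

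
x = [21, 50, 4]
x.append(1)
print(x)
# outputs [21, 50, 4, 1]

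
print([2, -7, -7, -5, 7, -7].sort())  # None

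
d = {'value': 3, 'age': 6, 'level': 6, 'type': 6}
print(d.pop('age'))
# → 6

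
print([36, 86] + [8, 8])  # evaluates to [36, 86, 8, 8]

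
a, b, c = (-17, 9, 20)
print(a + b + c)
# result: 12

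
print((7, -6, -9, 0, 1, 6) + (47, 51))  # (7, -6, -9, 0, 1, 6, 47, 51)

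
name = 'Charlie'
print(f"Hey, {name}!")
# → Hey, Charlie!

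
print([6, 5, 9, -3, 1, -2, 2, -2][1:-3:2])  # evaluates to [5, -3]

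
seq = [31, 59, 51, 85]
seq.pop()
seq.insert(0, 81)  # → [81, 31, 59, 51]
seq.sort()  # [31, 51, 59, 81]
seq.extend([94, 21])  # [31, 51, 59, 81, 94, 21]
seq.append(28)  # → [31, 51, 59, 81, 94, 21, 28]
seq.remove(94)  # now [31, 51, 59, 81, 21, 28]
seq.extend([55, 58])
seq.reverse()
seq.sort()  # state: [21, 28, 31, 51, 55, 58, 59, 81]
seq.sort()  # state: [21, 28, 31, 51, 55, 58, 59, 81]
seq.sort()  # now [21, 28, 31, 51, 55, 58, 59, 81]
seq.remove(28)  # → [21, 31, 51, 55, 58, 59, 81]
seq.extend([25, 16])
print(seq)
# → [21, 31, 51, 55, 58, 59, 81, 25, 16]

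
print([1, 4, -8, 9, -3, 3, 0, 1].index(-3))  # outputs 4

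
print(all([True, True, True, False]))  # False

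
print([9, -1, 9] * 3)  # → [9, -1, 9, 9, -1, 9, 9, -1, 9]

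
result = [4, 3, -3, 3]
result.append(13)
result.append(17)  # [4, 3, -3, 3, 13, 17]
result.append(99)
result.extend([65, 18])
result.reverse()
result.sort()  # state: [-3, 3, 3, 4, 13, 17, 18, 65, 99]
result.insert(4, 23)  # [-3, 3, 3, 4, 23, 13, 17, 18, 65, 99]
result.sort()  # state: [-3, 3, 3, 4, 13, 17, 18, 23, 65, 99]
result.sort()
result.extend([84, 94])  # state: [-3, 3, 3, 4, 13, 17, 18, 23, 65, 99, 84, 94]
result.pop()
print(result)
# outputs [-3, 3, 3, 4, 13, 17, 18, 23, 65, 99, 84]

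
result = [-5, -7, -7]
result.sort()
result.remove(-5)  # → [-7, -7]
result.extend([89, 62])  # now [-7, -7, 89, 62]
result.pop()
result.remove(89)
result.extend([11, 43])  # [-7, -7, 11, 43]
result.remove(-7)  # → [-7, 11, 43]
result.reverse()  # [43, 11, -7]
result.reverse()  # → [-7, 11, 43]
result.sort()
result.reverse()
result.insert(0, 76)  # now [76, 43, 11, -7]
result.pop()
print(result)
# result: [76, 43, 11]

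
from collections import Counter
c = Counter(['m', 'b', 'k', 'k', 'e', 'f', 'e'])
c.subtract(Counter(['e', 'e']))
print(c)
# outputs Counter({'k': 2, 'm': 1, 'b': 1, 'f': 1, 'e': 0})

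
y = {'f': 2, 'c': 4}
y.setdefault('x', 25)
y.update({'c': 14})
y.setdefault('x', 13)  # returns 25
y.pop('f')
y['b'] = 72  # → {'c': 14, 'x': 25, 'b': 72}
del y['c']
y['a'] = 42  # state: {'x': 25, 'b': 72, 'a': 42}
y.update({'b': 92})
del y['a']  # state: {'x': 25, 'b': 92}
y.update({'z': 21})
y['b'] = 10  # {'x': 25, 'b': 10, 'z': 21}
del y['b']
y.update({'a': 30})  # {'x': 25, 'z': 21, 'a': 30}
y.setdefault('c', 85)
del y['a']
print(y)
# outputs {'x': 25, 'z': 21, 'c': 85}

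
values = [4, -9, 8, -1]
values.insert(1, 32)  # [4, 32, -9, 8, -1]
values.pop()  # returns -1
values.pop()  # 8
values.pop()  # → -9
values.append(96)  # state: [4, 32, 96]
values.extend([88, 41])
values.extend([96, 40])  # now [4, 32, 96, 88, 41, 96, 40]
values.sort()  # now [4, 32, 40, 41, 88, 96, 96]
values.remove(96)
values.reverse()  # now [96, 88, 41, 40, 32, 4]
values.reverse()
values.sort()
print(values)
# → [4, 32, 40, 41, 88, 96]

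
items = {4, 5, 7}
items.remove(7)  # {4, 5}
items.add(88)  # {4, 5, 88}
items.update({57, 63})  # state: {4, 5, 57, 63, 88}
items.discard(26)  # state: {4, 5, 57, 63, 88}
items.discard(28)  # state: {4, 5, 57, 63, 88}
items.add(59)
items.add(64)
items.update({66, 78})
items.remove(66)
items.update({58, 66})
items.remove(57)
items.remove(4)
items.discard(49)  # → {5, 58, 59, 63, 64, 66, 78, 88}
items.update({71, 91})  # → {5, 58, 59, 63, 64, 66, 71, 78, 88, 91}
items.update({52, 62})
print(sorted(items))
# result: [5, 52, 58, 59, 62, 63, 64, 66, 71, 78, 88, 91]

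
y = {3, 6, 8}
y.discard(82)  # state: {3, 6, 8}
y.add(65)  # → {3, 6, 8, 65}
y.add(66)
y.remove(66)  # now {3, 6, 8, 65}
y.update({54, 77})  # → {3, 6, 8, 54, 65, 77}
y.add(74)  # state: {3, 6, 8, 54, 65, 74, 77}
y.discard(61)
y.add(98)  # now {3, 6, 8, 54, 65, 74, 77, 98}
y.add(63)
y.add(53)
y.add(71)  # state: {3, 6, 8, 53, 54, 63, 65, 71, 74, 77, 98}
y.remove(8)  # {3, 6, 53, 54, 63, 65, 71, 74, 77, 98}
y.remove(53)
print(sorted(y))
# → [3, 6, 54, 63, 65, 71, 74, 77, 98]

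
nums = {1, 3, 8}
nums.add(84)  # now {1, 3, 8, 84}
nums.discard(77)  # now {1, 3, 8, 84}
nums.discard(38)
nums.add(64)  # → {1, 3, 8, 64, 84}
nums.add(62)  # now {1, 3, 8, 62, 64, 84}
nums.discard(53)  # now {1, 3, 8, 62, 64, 84}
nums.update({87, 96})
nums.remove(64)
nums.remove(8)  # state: {1, 3, 62, 84, 87, 96}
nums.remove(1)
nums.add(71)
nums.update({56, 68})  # {3, 56, 62, 68, 71, 84, 87, 96}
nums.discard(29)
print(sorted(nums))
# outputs [3, 56, 62, 68, 71, 84, 87, 96]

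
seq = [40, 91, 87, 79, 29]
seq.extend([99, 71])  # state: [40, 91, 87, 79, 29, 99, 71]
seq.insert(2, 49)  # [40, 91, 49, 87, 79, 29, 99, 71]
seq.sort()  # [29, 40, 49, 71, 79, 87, 91, 99]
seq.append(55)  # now [29, 40, 49, 71, 79, 87, 91, 99, 55]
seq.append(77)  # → [29, 40, 49, 71, 79, 87, 91, 99, 55, 77]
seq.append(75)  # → [29, 40, 49, 71, 79, 87, 91, 99, 55, 77, 75]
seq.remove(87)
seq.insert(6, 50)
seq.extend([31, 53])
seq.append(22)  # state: [29, 40, 49, 71, 79, 91, 50, 99, 55, 77, 75, 31, 53, 22]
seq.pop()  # 22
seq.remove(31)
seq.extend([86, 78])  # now [29, 40, 49, 71, 79, 91, 50, 99, 55, 77, 75, 53, 86, 78]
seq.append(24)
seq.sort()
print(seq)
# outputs [24, 29, 40, 49, 50, 53, 55, 71, 75, 77, 78, 79, 86, 91, 99]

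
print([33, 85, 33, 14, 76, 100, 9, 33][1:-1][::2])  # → [85, 14, 100]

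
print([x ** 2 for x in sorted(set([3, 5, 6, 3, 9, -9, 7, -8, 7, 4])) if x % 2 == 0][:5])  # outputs [64, 16, 36]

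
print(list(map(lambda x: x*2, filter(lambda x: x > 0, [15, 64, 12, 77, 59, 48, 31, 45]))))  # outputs [30, 128, 24, 154, 118, 96, 62, 90]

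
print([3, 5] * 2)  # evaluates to [3, 5, 3, 5]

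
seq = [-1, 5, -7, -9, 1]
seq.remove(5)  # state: [-1, -7, -9, 1]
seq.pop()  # 1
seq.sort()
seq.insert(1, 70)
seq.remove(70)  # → [-9, -7, -1]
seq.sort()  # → [-9, -7, -1]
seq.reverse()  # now [-1, -7, -9]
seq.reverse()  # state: [-9, -7, -1]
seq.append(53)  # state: [-9, -7, -1, 53]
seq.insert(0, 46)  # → [46, -9, -7, -1, 53]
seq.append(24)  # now [46, -9, -7, -1, 53, 24]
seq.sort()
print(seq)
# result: [-9, -7, -1, 24, 46, 53]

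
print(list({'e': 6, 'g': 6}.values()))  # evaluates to [6, 6]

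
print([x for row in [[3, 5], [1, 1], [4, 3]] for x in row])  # [3, 5, 1, 1, 4, 3]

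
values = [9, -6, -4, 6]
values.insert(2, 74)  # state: [9, -6, 74, -4, 6]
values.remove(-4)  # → [9, -6, 74, 6]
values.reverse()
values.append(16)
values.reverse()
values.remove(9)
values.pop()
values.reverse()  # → [74, -6, 16]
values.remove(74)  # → [-6, 16]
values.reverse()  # [16, -6]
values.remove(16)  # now [-6]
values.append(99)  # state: [-6, 99]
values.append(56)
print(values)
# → [-6, 99, 56]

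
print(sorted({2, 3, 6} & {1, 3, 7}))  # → [3]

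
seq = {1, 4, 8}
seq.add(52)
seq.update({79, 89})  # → {1, 4, 8, 52, 79, 89}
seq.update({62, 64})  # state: {1, 4, 8, 52, 62, 64, 79, 89}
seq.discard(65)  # {1, 4, 8, 52, 62, 64, 79, 89}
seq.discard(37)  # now {1, 4, 8, 52, 62, 64, 79, 89}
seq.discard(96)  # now {1, 4, 8, 52, 62, 64, 79, 89}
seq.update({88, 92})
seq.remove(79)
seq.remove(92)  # {1, 4, 8, 52, 62, 64, 88, 89}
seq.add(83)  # {1, 4, 8, 52, 62, 64, 83, 88, 89}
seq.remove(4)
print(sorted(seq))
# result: [1, 8, 52, 62, 64, 83, 88, 89]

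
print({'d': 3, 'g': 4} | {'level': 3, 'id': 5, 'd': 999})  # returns {'d': 999, 'g': 4, 'level': 3, 'id': 5}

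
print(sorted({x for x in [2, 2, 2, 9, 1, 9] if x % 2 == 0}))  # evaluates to [2]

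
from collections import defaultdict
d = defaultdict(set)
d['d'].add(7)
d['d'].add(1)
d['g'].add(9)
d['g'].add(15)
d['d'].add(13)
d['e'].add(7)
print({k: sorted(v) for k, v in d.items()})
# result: {'d': [1, 7, 13], 'g': [9, 15], 'e': [7]}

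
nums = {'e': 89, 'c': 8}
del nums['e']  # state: {'c': 8}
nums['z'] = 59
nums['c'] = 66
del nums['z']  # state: {'c': 66}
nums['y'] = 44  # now {'c': 66, 'y': 44}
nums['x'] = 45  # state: {'c': 66, 'y': 44, 'x': 45}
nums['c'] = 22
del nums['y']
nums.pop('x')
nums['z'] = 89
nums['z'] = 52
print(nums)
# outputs {'c': 22, 'z': 52}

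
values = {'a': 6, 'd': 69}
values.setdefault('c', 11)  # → 11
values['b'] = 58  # {'a': 6, 'd': 69, 'c': 11, 'b': 58}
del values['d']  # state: {'a': 6, 'c': 11, 'b': 58}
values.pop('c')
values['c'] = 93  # {'a': 6, 'b': 58, 'c': 93}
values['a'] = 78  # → {'a': 78, 'b': 58, 'c': 93}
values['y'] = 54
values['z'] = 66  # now {'a': 78, 'b': 58, 'c': 93, 'y': 54, 'z': 66}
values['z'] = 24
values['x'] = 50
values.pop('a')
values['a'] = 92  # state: {'b': 58, 'c': 93, 'y': 54, 'z': 24, 'x': 50, 'a': 92}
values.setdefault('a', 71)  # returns 92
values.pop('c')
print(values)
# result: {'b': 58, 'y': 54, 'z': 24, 'x': 50, 'a': 92}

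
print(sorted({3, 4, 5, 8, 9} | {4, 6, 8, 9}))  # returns [3, 4, 5, 6, 8, 9]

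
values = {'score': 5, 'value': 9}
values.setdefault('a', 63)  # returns 63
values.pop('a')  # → 63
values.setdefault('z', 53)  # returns 53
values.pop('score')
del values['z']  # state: {'value': 9}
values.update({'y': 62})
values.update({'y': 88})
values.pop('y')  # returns 88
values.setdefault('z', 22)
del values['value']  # {'z': 22}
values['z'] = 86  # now {'z': 86}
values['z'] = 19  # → {'z': 19}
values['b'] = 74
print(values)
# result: {'z': 19, 'b': 74}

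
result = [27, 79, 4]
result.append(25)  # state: [27, 79, 4, 25]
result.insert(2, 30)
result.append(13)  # [27, 79, 30, 4, 25, 13]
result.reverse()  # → [13, 25, 4, 30, 79, 27]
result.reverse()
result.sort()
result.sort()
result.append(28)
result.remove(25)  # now [4, 13, 27, 30, 79, 28]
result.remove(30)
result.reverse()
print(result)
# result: [28, 79, 27, 13, 4]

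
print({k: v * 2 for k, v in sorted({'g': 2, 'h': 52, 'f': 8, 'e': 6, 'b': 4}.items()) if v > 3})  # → {'b': 8, 'e': 12, 'f': 16, 'h': 104}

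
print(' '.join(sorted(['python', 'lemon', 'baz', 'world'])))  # baz lemon python world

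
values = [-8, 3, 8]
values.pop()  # 8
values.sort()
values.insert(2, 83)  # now [-8, 3, 83]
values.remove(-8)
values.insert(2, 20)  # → [3, 83, 20]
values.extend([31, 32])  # [3, 83, 20, 31, 32]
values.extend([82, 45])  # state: [3, 83, 20, 31, 32, 82, 45]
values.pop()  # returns 45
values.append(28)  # [3, 83, 20, 31, 32, 82, 28]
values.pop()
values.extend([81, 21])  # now [3, 83, 20, 31, 32, 82, 81, 21]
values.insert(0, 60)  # [60, 3, 83, 20, 31, 32, 82, 81, 21]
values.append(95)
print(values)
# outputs [60, 3, 83, 20, 31, 32, 82, 81, 21, 95]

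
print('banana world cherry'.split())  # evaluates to ['banana', 'world', 'cherry']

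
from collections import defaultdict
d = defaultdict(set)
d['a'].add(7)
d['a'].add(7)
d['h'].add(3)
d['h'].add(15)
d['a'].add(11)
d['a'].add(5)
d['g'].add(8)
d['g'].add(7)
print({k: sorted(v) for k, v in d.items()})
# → {'a': [5, 7, 11], 'h': [3, 15], 'g': [7, 8]}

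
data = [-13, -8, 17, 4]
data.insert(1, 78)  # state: [-13, 78, -8, 17, 4]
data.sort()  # [-13, -8, 4, 17, 78]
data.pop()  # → 78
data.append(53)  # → [-13, -8, 4, 17, 53]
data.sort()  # [-13, -8, 4, 17, 53]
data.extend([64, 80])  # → [-13, -8, 4, 17, 53, 64, 80]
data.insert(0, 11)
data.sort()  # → [-13, -8, 4, 11, 17, 53, 64, 80]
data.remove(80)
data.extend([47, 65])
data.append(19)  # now [-13, -8, 4, 11, 17, 53, 64, 47, 65, 19]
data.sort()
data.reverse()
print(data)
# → [65, 64, 53, 47, 19, 17, 11, 4, -8, -13]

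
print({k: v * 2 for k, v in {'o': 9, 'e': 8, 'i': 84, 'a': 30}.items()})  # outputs {'o': 18, 'e': 16, 'i': 168, 'a': 60}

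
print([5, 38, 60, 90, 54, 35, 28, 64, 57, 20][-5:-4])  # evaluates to [35]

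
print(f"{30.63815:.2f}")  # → 30.64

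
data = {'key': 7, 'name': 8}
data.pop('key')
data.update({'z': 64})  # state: {'name': 8, 'z': 64}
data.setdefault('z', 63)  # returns 64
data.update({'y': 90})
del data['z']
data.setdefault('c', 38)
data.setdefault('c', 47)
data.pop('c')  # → 38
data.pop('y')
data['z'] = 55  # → {'name': 8, 'z': 55}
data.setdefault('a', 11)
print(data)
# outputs {'name': 8, 'z': 55, 'a': 11}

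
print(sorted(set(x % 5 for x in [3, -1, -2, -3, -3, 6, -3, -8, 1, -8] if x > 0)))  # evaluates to [1, 3]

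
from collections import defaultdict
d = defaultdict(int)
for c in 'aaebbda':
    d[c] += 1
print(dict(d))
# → {'a': 3, 'e': 1, 'b': 2, 'd': 1}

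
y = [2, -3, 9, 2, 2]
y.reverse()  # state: [2, 2, 9, -3, 2]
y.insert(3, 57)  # [2, 2, 9, 57, -3, 2]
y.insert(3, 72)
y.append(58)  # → [2, 2, 9, 72, 57, -3, 2, 58]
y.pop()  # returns 58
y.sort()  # [-3, 2, 2, 2, 9, 57, 72]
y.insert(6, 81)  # [-3, 2, 2, 2, 9, 57, 81, 72]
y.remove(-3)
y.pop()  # 72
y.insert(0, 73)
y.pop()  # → 81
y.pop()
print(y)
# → [73, 2, 2, 2, 9]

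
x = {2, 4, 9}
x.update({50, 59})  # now {2, 4, 9, 50, 59}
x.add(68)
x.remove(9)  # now {2, 4, 50, 59, 68}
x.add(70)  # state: {2, 4, 50, 59, 68, 70}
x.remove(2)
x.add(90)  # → {4, 50, 59, 68, 70, 90}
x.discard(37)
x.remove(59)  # {4, 50, 68, 70, 90}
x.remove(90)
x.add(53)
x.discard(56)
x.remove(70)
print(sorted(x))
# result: [4, 50, 53, 68]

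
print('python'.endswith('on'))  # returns True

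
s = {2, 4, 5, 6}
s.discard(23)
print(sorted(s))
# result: [2, 4, 5, 6]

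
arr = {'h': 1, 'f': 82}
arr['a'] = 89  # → {'h': 1, 'f': 82, 'a': 89}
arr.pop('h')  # 1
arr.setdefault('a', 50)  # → 89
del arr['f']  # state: {'a': 89}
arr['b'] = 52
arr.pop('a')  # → 89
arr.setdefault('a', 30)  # 30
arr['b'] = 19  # {'b': 19, 'a': 30}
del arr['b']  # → {'a': 30}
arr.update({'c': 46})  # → {'a': 30, 'c': 46}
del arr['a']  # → {'c': 46}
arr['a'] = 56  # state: {'c': 46, 'a': 56}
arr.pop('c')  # 46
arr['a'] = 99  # {'a': 99}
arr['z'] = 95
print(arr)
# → {'a': 99, 'z': 95}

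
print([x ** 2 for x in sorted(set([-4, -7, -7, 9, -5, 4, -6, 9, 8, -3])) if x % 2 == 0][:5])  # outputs [36, 16, 16, 64]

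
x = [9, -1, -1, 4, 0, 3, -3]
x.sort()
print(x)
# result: [-3, -1, -1, 0, 3, 4, 9]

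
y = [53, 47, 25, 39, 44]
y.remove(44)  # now [53, 47, 25, 39]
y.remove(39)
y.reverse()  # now [25, 47, 53]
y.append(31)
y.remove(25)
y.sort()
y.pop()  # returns 53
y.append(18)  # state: [31, 47, 18]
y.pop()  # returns 18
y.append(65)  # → [31, 47, 65]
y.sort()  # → [31, 47, 65]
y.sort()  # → [31, 47, 65]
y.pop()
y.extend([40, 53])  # [31, 47, 40, 53]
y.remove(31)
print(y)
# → [47, 40, 53]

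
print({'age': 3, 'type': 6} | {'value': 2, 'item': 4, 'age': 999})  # {'age': 999, 'type': 6, 'value': 2, 'item': 4}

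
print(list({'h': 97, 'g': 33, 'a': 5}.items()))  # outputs [('h', 97), ('g', 33), ('a', 5)]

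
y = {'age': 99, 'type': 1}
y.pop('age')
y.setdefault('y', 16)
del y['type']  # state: {'y': 16}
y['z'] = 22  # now {'y': 16, 'z': 22}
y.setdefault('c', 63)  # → 63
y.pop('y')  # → 16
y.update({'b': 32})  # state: {'z': 22, 'c': 63, 'b': 32}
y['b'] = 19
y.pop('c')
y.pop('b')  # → 19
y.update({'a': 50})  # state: {'z': 22, 'a': 50}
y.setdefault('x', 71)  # 71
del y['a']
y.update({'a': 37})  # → {'z': 22, 'x': 71, 'a': 37}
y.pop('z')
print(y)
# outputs {'x': 71, 'a': 37}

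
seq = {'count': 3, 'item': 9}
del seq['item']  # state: {'count': 3}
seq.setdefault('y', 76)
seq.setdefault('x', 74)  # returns 74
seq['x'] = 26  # {'count': 3, 'y': 76, 'x': 26}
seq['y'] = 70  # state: {'count': 3, 'y': 70, 'x': 26}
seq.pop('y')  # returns 70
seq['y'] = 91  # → {'count': 3, 'x': 26, 'y': 91}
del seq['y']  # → {'count': 3, 'x': 26}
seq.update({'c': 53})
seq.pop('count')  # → 3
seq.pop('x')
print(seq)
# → {'c': 53}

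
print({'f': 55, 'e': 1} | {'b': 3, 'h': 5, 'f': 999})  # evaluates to {'f': 999, 'e': 1, 'b': 3, 'h': 5}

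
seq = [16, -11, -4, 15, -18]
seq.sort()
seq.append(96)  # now [-18, -11, -4, 15, 16, 96]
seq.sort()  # [-18, -11, -4, 15, 16, 96]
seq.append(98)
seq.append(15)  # [-18, -11, -4, 15, 16, 96, 98, 15]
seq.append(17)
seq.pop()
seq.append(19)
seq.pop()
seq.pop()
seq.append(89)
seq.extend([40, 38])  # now [-18, -11, -4, 15, 16, 96, 98, 89, 40, 38]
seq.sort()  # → [-18, -11, -4, 15, 16, 38, 40, 89, 96, 98]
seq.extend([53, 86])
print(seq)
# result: [-18, -11, -4, 15, 16, 38, 40, 89, 96, 98, 53, 86]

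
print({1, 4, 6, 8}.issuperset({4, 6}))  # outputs True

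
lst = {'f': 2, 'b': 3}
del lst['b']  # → {'f': 2}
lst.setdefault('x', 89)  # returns 89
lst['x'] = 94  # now {'f': 2, 'x': 94}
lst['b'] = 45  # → {'f': 2, 'x': 94, 'b': 45}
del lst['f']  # {'x': 94, 'b': 45}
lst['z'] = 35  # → {'x': 94, 'b': 45, 'z': 35}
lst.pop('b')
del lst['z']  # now {'x': 94}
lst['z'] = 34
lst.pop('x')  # 94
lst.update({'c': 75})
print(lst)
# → {'z': 34, 'c': 75}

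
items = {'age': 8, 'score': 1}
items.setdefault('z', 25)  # 25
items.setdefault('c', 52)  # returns 52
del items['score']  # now {'age': 8, 'z': 25, 'c': 52}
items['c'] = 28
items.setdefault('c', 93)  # 28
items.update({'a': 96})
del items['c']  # {'age': 8, 'z': 25, 'a': 96}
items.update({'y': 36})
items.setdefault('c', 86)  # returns 86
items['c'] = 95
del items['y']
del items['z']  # {'age': 8, 'a': 96, 'c': 95}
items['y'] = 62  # {'age': 8, 'a': 96, 'c': 95, 'y': 62}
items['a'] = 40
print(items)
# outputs {'age': 8, 'a': 40, 'c': 95, 'y': 62}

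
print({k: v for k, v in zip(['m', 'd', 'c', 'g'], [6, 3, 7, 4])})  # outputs {'m': 6, 'd': 3, 'c': 7, 'g': 4}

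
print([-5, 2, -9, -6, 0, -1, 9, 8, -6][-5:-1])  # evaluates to [0, -1, 9, 8]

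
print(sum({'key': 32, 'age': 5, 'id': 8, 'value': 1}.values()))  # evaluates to 46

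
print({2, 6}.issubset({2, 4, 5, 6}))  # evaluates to True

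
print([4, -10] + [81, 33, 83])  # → [4, -10, 81, 33, 83]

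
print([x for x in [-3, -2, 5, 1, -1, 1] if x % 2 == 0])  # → [-2]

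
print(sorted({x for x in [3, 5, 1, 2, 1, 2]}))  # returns [1, 2, 3, 5]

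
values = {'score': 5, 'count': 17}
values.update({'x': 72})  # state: {'score': 5, 'count': 17, 'x': 72}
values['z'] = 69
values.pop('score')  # 5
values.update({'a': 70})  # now {'count': 17, 'x': 72, 'z': 69, 'a': 70}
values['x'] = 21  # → {'count': 17, 'x': 21, 'z': 69, 'a': 70}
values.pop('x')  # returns 21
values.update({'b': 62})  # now {'count': 17, 'z': 69, 'a': 70, 'b': 62}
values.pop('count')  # 17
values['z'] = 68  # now {'z': 68, 'a': 70, 'b': 62}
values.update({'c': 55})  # {'z': 68, 'a': 70, 'b': 62, 'c': 55}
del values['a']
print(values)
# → {'z': 68, 'b': 62, 'c': 55}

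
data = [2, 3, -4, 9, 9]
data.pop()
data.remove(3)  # [2, -4, 9]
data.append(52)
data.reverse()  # [52, 9, -4, 2]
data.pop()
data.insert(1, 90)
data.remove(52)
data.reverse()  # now [-4, 9, 90]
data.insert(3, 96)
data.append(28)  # [-4, 9, 90, 96, 28]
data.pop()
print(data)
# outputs [-4, 9, 90, 96]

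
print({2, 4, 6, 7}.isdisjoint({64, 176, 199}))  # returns True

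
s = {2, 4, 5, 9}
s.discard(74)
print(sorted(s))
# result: [2, 4, 5, 9]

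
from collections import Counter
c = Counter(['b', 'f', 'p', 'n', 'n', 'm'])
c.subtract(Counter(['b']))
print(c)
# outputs Counter({'n': 2, 'f': 1, 'p': 1, 'm': 1, 'b': 0})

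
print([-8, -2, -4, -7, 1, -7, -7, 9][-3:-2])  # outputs [-7]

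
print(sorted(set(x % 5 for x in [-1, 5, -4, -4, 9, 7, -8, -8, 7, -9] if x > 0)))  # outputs [0, 2, 4]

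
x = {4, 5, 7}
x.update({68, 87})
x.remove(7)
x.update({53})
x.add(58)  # {4, 5, 53, 58, 68, 87}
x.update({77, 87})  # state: {4, 5, 53, 58, 68, 77, 87}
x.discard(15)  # {4, 5, 53, 58, 68, 77, 87}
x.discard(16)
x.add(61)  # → {4, 5, 53, 58, 61, 68, 77, 87}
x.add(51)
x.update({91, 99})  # {4, 5, 51, 53, 58, 61, 68, 77, 87, 91, 99}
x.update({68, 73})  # {4, 5, 51, 53, 58, 61, 68, 73, 77, 87, 91, 99}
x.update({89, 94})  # {4, 5, 51, 53, 58, 61, 68, 73, 77, 87, 89, 91, 94, 99}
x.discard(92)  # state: {4, 5, 51, 53, 58, 61, 68, 73, 77, 87, 89, 91, 94, 99}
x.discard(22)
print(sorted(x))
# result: [4, 5, 51, 53, 58, 61, 68, 73, 77, 87, 89, 91, 94, 99]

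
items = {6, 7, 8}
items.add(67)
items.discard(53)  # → {6, 7, 8, 67}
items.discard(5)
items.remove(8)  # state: {6, 7, 67}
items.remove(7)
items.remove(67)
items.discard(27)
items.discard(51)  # {6}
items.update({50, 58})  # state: {6, 50, 58}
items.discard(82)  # {6, 50, 58}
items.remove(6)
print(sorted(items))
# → [50, 58]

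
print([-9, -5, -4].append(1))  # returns None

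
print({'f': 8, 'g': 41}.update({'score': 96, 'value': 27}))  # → None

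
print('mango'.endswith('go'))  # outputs True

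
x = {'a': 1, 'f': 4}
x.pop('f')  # 4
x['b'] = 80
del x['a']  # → {'b': 80}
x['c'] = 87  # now {'b': 80, 'c': 87}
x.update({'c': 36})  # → {'b': 80, 'c': 36}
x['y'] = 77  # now {'b': 80, 'c': 36, 'y': 77}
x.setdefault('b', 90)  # 80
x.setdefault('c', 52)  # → 36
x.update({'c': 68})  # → {'b': 80, 'c': 68, 'y': 77}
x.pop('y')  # 77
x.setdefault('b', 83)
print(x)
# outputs {'b': 80, 'c': 68}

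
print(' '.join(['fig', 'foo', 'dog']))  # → fig foo dog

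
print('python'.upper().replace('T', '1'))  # PY1HON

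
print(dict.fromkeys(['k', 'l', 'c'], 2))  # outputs {'k': 2, 'l': 2, 'c': 2}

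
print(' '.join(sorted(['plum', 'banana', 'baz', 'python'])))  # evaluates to banana baz plum python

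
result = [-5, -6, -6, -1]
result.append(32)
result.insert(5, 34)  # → [-5, -6, -6, -1, 32, 34]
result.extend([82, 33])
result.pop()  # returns 33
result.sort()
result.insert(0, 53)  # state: [53, -6, -6, -5, -1, 32, 34, 82]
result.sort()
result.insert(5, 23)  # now [-6, -6, -5, -1, 32, 23, 34, 53, 82]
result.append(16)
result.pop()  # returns 16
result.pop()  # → 82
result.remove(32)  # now [-6, -6, -5, -1, 23, 34, 53]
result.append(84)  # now [-6, -6, -5, -1, 23, 34, 53, 84]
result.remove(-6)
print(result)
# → [-6, -5, -1, 23, 34, 53, 84]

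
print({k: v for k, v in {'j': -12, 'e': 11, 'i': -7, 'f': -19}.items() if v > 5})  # {'e': 11}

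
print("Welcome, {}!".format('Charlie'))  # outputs Welcome, Charlie!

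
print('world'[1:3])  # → or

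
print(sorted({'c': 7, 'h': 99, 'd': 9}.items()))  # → [('c', 7), ('d', 9), ('h', 99)]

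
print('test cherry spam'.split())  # ['test', 'cherry', 'spam']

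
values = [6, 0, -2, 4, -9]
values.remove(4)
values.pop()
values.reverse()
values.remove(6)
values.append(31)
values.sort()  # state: [-2, 0, 31]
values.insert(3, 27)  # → [-2, 0, 31, 27]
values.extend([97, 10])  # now [-2, 0, 31, 27, 97, 10]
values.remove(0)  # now [-2, 31, 27, 97, 10]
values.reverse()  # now [10, 97, 27, 31, -2]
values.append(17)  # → [10, 97, 27, 31, -2, 17]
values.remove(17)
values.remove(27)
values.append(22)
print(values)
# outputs [10, 97, 31, -2, 22]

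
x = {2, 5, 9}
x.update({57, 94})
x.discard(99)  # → {2, 5, 9, 57, 94}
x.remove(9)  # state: {2, 5, 57, 94}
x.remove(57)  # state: {2, 5, 94}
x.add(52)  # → {2, 5, 52, 94}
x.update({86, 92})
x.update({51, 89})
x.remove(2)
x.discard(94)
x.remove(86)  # {5, 51, 52, 89, 92}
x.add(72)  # {5, 51, 52, 72, 89, 92}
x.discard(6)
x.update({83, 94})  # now {5, 51, 52, 72, 83, 89, 92, 94}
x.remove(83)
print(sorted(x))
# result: [5, 51, 52, 72, 89, 92, 94]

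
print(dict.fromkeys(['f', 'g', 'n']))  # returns {'f': None, 'g': None, 'n': None}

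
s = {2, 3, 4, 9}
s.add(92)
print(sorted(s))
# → [2, 3, 4, 9, 92]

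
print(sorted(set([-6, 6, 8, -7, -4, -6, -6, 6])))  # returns [-7, -6, -4, 6, 8]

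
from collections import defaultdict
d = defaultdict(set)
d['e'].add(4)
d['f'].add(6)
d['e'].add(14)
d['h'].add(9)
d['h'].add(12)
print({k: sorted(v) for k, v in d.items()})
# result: {'e': [4, 14], 'f': [6], 'h': [9, 12]}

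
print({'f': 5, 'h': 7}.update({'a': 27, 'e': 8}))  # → None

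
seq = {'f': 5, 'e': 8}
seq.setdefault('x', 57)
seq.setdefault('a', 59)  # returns 59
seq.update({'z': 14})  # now {'f': 5, 'e': 8, 'x': 57, 'a': 59, 'z': 14}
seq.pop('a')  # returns 59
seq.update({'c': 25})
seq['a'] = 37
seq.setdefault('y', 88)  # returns 88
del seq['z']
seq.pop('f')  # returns 5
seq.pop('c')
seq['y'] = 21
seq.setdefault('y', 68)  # 21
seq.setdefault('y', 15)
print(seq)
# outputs {'e': 8, 'x': 57, 'a': 37, 'y': 21}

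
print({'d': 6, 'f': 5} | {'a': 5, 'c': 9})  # {'d': 6, 'f': 5, 'a': 5, 'c': 9}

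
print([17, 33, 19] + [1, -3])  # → [17, 33, 19, 1, -3]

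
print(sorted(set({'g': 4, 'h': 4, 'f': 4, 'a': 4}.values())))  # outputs [4]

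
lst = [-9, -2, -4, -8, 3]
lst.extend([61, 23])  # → [-9, -2, -4, -8, 3, 61, 23]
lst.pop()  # 23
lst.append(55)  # [-9, -2, -4, -8, 3, 61, 55]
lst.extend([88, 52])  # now [-9, -2, -4, -8, 3, 61, 55, 88, 52]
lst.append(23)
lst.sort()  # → [-9, -8, -4, -2, 3, 23, 52, 55, 61, 88]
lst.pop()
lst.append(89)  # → [-9, -8, -4, -2, 3, 23, 52, 55, 61, 89]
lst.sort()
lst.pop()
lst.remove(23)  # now [-9, -8, -4, -2, 3, 52, 55, 61]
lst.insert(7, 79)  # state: [-9, -8, -4, -2, 3, 52, 55, 79, 61]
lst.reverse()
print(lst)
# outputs [61, 79, 55, 52, 3, -2, -4, -8, -9]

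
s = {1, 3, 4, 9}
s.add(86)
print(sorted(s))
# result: [1, 3, 4, 9, 86]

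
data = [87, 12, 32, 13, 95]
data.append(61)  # [87, 12, 32, 13, 95, 61]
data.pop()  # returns 61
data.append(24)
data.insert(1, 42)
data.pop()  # 24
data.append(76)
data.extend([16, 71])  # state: [87, 42, 12, 32, 13, 95, 76, 16, 71]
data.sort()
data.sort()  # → [12, 13, 16, 32, 42, 71, 76, 87, 95]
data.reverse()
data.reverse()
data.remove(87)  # [12, 13, 16, 32, 42, 71, 76, 95]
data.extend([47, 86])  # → [12, 13, 16, 32, 42, 71, 76, 95, 47, 86]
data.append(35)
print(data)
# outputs [12, 13, 16, 32, 42, 71, 76, 95, 47, 86, 35]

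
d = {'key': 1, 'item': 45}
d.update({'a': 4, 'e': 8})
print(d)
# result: {'key': 1, 'item': 45, 'a': 4, 'e': 8}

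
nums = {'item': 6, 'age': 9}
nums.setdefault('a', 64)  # 64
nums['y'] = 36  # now {'item': 6, 'age': 9, 'a': 64, 'y': 36}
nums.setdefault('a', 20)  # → 64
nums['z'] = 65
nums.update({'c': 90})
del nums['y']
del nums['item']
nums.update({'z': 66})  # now {'age': 9, 'a': 64, 'z': 66, 'c': 90}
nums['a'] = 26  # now {'age': 9, 'a': 26, 'z': 66, 'c': 90}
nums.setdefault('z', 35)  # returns 66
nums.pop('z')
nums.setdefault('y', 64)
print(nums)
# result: {'age': 9, 'a': 26, 'c': 90, 'y': 64}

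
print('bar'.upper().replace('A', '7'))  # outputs B7R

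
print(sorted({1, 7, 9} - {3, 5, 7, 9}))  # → [1]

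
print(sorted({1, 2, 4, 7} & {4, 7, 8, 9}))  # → [4, 7]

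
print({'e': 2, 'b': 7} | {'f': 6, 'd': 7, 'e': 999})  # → {'e': 999, 'b': 7, 'f': 6, 'd': 7}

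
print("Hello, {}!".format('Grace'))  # Hello, Grace!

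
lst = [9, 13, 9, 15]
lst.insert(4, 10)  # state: [9, 13, 9, 15, 10]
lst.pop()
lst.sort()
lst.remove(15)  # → [9, 9, 13]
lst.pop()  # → 13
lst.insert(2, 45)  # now [9, 9, 45]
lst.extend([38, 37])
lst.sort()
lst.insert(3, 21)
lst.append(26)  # [9, 9, 37, 21, 38, 45, 26]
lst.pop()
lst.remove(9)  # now [9, 37, 21, 38, 45]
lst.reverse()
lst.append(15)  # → [45, 38, 21, 37, 9, 15]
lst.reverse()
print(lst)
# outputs [15, 9, 37, 21, 38, 45]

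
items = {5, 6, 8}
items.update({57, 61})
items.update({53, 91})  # {5, 6, 8, 53, 57, 61, 91}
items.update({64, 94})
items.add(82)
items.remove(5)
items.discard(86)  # {6, 8, 53, 57, 61, 64, 82, 91, 94}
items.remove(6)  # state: {8, 53, 57, 61, 64, 82, 91, 94}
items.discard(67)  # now {8, 53, 57, 61, 64, 82, 91, 94}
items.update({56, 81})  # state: {8, 53, 56, 57, 61, 64, 81, 82, 91, 94}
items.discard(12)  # {8, 53, 56, 57, 61, 64, 81, 82, 91, 94}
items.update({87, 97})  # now {8, 53, 56, 57, 61, 64, 81, 82, 87, 91, 94, 97}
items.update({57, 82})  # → {8, 53, 56, 57, 61, 64, 81, 82, 87, 91, 94, 97}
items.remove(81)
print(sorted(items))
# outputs [8, 53, 56, 57, 61, 64, 82, 87, 91, 94, 97]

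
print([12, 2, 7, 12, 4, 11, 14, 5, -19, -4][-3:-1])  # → [5, -19]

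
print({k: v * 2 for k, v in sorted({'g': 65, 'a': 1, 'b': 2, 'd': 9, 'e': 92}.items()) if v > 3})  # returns {'d': 18, 'e': 184, 'g': 130}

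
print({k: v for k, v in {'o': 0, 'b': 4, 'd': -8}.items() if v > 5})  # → {}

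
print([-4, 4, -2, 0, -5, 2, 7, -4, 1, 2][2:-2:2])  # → [-2, -5, 7]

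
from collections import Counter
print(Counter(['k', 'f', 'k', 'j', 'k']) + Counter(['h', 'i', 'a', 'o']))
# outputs Counter({'k': 3, 'f': 1, 'j': 1, 'h': 1, 'i': 1, 'a': 1, 'o': 1})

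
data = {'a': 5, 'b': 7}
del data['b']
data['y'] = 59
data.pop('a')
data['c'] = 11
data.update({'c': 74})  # {'y': 59, 'c': 74}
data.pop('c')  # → 74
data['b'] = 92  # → {'y': 59, 'b': 92}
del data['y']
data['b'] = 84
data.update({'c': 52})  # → {'b': 84, 'c': 52}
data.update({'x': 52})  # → {'b': 84, 'c': 52, 'x': 52}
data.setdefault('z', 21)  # 21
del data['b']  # {'c': 52, 'x': 52, 'z': 21}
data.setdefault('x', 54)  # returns 52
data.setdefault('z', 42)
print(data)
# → {'c': 52, 'x': 52, 'z': 21}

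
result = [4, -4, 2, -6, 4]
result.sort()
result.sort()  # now [-6, -4, 2, 4, 4]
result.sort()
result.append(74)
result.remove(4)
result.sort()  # [-6, -4, 2, 4, 74]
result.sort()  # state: [-6, -4, 2, 4, 74]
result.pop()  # 74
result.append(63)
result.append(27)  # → [-6, -4, 2, 4, 63, 27]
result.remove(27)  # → [-6, -4, 2, 4, 63]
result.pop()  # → 63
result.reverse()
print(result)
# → [4, 2, -4, -6]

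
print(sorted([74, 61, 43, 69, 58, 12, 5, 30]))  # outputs [5, 12, 30, 43, 58, 61, 69, 74]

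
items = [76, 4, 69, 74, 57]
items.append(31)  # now [76, 4, 69, 74, 57, 31]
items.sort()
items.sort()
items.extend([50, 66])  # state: [4, 31, 57, 69, 74, 76, 50, 66]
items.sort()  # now [4, 31, 50, 57, 66, 69, 74, 76]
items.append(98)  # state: [4, 31, 50, 57, 66, 69, 74, 76, 98]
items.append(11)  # [4, 31, 50, 57, 66, 69, 74, 76, 98, 11]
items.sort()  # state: [4, 11, 31, 50, 57, 66, 69, 74, 76, 98]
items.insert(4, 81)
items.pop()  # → 98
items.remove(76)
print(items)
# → [4, 11, 31, 50, 81, 57, 66, 69, 74]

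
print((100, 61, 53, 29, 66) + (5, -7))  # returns (100, 61, 53, 29, 66, 5, -7)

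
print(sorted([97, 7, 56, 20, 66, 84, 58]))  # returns [7, 20, 56, 58, 66, 84, 97]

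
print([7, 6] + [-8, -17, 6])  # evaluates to [7, 6, -8, -17, 6]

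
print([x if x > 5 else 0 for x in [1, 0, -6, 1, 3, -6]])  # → [0, 0, 0, 0, 0, 0]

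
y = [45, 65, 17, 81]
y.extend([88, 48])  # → [45, 65, 17, 81, 88, 48]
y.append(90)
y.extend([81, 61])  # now [45, 65, 17, 81, 88, 48, 90, 81, 61]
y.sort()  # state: [17, 45, 48, 61, 65, 81, 81, 88, 90]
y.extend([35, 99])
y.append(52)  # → [17, 45, 48, 61, 65, 81, 81, 88, 90, 35, 99, 52]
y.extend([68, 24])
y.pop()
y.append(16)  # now [17, 45, 48, 61, 65, 81, 81, 88, 90, 35, 99, 52, 68, 16]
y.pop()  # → 16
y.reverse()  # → [68, 52, 99, 35, 90, 88, 81, 81, 65, 61, 48, 45, 17]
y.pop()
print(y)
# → [68, 52, 99, 35, 90, 88, 81, 81, 65, 61, 48, 45]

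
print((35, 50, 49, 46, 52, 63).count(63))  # 1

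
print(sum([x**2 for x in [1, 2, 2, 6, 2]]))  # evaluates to 49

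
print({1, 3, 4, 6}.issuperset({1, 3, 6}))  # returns True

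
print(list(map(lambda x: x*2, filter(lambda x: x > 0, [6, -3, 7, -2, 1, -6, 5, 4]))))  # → [12, 14, 2, 10, 8]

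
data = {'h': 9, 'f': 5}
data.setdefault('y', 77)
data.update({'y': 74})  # {'h': 9, 'f': 5, 'y': 74}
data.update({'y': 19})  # {'h': 9, 'f': 5, 'y': 19}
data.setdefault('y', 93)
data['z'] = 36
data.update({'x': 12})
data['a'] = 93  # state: {'h': 9, 'f': 5, 'y': 19, 'z': 36, 'x': 12, 'a': 93}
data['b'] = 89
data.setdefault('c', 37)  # 37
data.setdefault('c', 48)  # 37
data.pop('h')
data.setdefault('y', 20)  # 19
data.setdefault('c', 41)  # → 37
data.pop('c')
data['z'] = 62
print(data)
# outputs {'f': 5, 'y': 19, 'z': 62, 'x': 12, 'a': 93, 'b': 89}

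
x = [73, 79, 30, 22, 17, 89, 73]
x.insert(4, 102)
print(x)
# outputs [73, 79, 30, 22, 102, 17, 89, 73]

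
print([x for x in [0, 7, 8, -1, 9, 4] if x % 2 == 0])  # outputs [0, 8, 4]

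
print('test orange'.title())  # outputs Test Orange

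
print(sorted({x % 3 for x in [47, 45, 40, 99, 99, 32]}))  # [0, 1, 2]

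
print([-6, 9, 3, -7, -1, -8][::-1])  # [-8, -1, -7, 3, 9, -6]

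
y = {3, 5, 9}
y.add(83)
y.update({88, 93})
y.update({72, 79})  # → {3, 5, 9, 72, 79, 83, 88, 93}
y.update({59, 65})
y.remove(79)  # {3, 5, 9, 59, 65, 72, 83, 88, 93}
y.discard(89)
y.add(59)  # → {3, 5, 9, 59, 65, 72, 83, 88, 93}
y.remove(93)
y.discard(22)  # {3, 5, 9, 59, 65, 72, 83, 88}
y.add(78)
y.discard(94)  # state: {3, 5, 9, 59, 65, 72, 78, 83, 88}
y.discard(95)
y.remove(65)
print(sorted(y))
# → [3, 5, 9, 59, 72, 78, 83, 88]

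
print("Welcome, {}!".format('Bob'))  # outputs Welcome, Bob!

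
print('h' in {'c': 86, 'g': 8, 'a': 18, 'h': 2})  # True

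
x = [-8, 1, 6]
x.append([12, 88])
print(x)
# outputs [-8, 1, 6, [12, 88]]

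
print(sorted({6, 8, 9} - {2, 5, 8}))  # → [6, 9]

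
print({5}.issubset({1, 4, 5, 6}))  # True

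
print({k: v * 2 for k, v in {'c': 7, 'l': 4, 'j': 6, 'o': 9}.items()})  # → {'c': 14, 'l': 8, 'j': 12, 'o': 18}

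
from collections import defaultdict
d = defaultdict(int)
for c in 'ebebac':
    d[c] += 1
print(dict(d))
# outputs {'e': 2, 'b': 2, 'a': 1, 'c': 1}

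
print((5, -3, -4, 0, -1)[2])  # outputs -4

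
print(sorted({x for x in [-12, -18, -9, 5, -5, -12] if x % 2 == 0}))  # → [-18, -12]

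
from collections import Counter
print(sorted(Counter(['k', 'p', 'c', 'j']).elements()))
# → ['c', 'j', 'k', 'p']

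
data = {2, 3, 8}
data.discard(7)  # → {2, 3, 8}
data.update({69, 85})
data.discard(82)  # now {2, 3, 8, 69, 85}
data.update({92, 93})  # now {2, 3, 8, 69, 85, 92, 93}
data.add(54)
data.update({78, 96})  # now {2, 3, 8, 54, 69, 78, 85, 92, 93, 96}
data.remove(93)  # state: {2, 3, 8, 54, 69, 78, 85, 92, 96}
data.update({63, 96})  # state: {2, 3, 8, 54, 63, 69, 78, 85, 92, 96}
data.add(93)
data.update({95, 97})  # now {2, 3, 8, 54, 63, 69, 78, 85, 92, 93, 95, 96, 97}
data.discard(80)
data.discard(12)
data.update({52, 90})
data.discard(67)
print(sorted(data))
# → [2, 3, 8, 52, 54, 63, 69, 78, 85, 90, 92, 93, 95, 96, 97]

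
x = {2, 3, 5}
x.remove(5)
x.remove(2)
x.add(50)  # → {3, 50}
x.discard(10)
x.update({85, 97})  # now {3, 50, 85, 97}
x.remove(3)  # {50, 85, 97}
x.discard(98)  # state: {50, 85, 97}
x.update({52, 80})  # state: {50, 52, 80, 85, 97}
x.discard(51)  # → {50, 52, 80, 85, 97}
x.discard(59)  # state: {50, 52, 80, 85, 97}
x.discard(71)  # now {50, 52, 80, 85, 97}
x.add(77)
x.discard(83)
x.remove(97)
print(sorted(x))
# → [50, 52, 77, 80, 85]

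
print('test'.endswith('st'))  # True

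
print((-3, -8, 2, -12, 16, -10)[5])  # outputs -10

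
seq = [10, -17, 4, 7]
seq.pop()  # 7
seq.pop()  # 4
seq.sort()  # [-17, 10]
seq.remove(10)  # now [-17]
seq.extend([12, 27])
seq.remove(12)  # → [-17, 27]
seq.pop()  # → 27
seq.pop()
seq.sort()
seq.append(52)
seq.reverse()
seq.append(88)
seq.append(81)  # [52, 88, 81]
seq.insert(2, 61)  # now [52, 88, 61, 81]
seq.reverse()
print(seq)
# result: [81, 61, 88, 52]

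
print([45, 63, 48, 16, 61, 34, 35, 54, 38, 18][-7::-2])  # [16, 63]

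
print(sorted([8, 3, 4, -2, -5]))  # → [-5, -2, 3, 4, 8]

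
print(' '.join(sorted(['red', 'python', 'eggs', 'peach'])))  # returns eggs peach python red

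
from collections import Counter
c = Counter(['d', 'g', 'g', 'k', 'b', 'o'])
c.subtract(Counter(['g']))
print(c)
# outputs Counter({'d': 1, 'g': 1, 'k': 1, 'b': 1, 'o': 1})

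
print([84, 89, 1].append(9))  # None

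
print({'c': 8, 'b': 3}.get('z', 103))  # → 103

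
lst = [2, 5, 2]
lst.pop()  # 2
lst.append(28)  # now [2, 5, 28]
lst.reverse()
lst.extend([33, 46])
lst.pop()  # 46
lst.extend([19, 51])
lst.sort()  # [2, 5, 19, 28, 33, 51]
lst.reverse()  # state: [51, 33, 28, 19, 5, 2]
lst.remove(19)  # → [51, 33, 28, 5, 2]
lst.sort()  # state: [2, 5, 28, 33, 51]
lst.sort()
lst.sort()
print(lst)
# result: [2, 5, 28, 33, 51]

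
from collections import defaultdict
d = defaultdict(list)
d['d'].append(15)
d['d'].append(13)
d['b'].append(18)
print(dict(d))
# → {'d': [15, 13], 'b': [18]}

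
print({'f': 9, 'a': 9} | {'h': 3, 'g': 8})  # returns {'f': 9, 'a': 9, 'h': 3, 'g': 8}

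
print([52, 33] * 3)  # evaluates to [52, 33, 52, 33, 52, 33]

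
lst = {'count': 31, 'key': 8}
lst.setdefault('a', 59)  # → 59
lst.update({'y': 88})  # {'count': 31, 'key': 8, 'a': 59, 'y': 88}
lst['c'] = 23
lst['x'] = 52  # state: {'count': 31, 'key': 8, 'a': 59, 'y': 88, 'c': 23, 'x': 52}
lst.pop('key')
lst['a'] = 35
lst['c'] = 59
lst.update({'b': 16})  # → {'count': 31, 'a': 35, 'y': 88, 'c': 59, 'x': 52, 'b': 16}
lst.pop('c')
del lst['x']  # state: {'count': 31, 'a': 35, 'y': 88, 'b': 16}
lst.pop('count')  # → 31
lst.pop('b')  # 16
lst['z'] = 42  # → {'a': 35, 'y': 88, 'z': 42}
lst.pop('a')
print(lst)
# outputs {'y': 88, 'z': 42}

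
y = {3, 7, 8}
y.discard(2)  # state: {3, 7, 8}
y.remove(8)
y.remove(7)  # {3}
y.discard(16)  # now {3}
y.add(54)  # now {3, 54}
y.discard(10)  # {3, 54}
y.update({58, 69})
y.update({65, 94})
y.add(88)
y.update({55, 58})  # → {3, 54, 55, 58, 65, 69, 88, 94}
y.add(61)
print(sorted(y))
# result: [3, 54, 55, 58, 61, 65, 69, 88, 94]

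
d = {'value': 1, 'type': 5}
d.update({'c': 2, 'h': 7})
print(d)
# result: {'value': 1, 'type': 5, 'c': 2, 'h': 7}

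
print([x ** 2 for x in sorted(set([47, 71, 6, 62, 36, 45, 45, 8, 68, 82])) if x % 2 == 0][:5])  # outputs [36, 64, 1296, 3844, 4624]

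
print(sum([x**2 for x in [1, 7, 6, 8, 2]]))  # 154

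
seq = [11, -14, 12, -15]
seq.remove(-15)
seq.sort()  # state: [-14, 11, 12]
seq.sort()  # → [-14, 11, 12]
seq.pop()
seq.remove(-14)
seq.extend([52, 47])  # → [11, 52, 47]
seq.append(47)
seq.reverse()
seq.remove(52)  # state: [47, 47, 11]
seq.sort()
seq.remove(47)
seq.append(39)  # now [11, 47, 39]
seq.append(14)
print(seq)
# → [11, 47, 39, 14]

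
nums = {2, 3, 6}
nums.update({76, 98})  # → {2, 3, 6, 76, 98}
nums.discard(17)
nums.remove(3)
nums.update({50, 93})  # {2, 6, 50, 76, 93, 98}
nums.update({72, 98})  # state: {2, 6, 50, 72, 76, 93, 98}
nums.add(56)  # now {2, 6, 50, 56, 72, 76, 93, 98}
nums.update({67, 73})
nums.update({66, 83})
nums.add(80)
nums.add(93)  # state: {2, 6, 50, 56, 66, 67, 72, 73, 76, 80, 83, 93, 98}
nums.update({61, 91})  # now {2, 6, 50, 56, 61, 66, 67, 72, 73, 76, 80, 83, 91, 93, 98}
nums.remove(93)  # {2, 6, 50, 56, 61, 66, 67, 72, 73, 76, 80, 83, 91, 98}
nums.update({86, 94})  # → {2, 6, 50, 56, 61, 66, 67, 72, 73, 76, 80, 83, 86, 91, 94, 98}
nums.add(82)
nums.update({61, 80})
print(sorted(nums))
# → [2, 6, 50, 56, 61, 66, 67, 72, 73, 76, 80, 82, 83, 86, 91, 94, 98]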